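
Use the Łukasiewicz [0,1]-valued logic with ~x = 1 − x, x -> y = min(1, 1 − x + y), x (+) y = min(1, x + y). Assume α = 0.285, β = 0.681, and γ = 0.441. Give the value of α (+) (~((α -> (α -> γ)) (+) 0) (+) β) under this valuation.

α -> γ = min(1, 1 − 0.285 + 0.441) = min(1, 1.156) = 1.000
α -> (α -> γ) = min(1, 1 − 0.285 + 1.000) = min(1, 1.715) = 1.000
(α -> (α -> γ)) (+) 0 = min(1, 1.000 + 0.000) = min(1, 1.000) = 1.000
~((α -> (α -> γ)) (+) 0) = 1 − 1.000 = 0.000
~((α -> (α -> γ)) (+) 0) (+) β = min(1, 0.000 + 0.681) = min(1, 0.681) = 0.681
α (+) (~((α -> (α -> γ)) (+) 0) (+) β) = min(1, 0.285 + 0.681) = min(1, 0.966) = 0.966

0.966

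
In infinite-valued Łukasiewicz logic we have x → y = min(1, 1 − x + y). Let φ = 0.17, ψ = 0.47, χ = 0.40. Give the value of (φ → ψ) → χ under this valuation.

0.40

φ → ψ = min(1, 1 − 0.17 + 0.47) = min(1, 1.30) = 1.00
(φ → ψ) → χ = min(1, 1 − 1.00 + 0.40) = min(1, 0.40) = 0.40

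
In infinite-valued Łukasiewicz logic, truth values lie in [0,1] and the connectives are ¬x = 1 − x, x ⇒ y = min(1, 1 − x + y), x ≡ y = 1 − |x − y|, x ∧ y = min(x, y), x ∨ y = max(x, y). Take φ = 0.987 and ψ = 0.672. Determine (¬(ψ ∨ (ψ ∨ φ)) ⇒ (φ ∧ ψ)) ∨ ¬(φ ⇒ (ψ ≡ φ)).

1.000

ψ ∨ φ = max(0.672, 0.987) = 0.987
ψ ∨ (ψ ∨ φ) = max(0.672, 0.987) = 0.987
¬(ψ ∨ (ψ ∨ φ)) = 1 − 0.987 = 0.013
φ ∧ ψ = min(0.987, 0.672) = 0.672
¬(ψ ∨ (ψ ∨ φ)) ⇒ (φ ∧ ψ) = min(1, 1 − 0.013 + 0.672) = min(1, 1.659) = 1.000
ψ ≡ φ = 1 − |0.672 − 0.987| = 1 − 0.315 = 0.685
φ ⇒ (ψ ≡ φ) = min(1, 1 − 0.987 + 0.685) = min(1, 0.698) = 0.698
¬(φ ⇒ (ψ ≡ φ)) = 1 − 0.698 = 0.302
(¬(ψ ∨ (ψ ∨ φ)) ⇒ (φ ∧ ψ)) ∨ ¬(φ ⇒ (ψ ≡ φ)) = max(1.000, 0.302) = 1.000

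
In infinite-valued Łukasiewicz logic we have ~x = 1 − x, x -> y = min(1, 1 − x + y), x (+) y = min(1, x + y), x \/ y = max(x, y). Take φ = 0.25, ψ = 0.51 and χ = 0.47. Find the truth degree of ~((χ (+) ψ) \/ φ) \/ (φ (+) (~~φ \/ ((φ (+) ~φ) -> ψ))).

0.76

χ (+) ψ = min(1, 0.47 + 0.51) = min(1, 0.98) = 0.98
(χ (+) ψ) \/ φ = max(0.98, 0.25) = 0.98
~((χ (+) ψ) \/ φ) = 1 − 0.98 = 0.02
~φ = 1 − 0.25 = 0.75
~~φ = 1 − 0.75 = 0.25
φ (+) ~φ = min(1, 0.25 + 0.75) = min(1, 1.00) = 1.00
(φ (+) ~φ) -> ψ = min(1, 1 − 1.00 + 0.51) = min(1, 0.51) = 0.51
~~φ \/ ((φ (+) ~φ) -> ψ) = max(0.25, 0.51) = 0.51
φ (+) (~~φ \/ ((φ (+) ~φ) -> ψ)) = min(1, 0.25 + 0.51) = min(1, 0.76) = 0.76
~((χ (+) ψ) \/ φ) \/ (φ (+) (~~φ \/ ((φ (+) ~φ) -> ψ))) = max(0.02, 0.76) = 0.76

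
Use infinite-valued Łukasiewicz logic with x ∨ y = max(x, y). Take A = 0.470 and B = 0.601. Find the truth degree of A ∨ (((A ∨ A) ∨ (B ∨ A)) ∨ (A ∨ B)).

A ∨ A = max(0.470, 0.470) = 0.470
B ∨ A = max(0.601, 0.470) = 0.601
(A ∨ A) ∨ (B ∨ A) = max(0.470, 0.601) = 0.601
A ∨ B = max(0.470, 0.601) = 0.601
((A ∨ A) ∨ (B ∨ A)) ∨ (A ∨ B) = max(0.601, 0.601) = 0.601
A ∨ (((A ∨ A) ∨ (B ∨ A)) ∨ (A ∨ B)) = max(0.470, 0.601) = 0.601

0.601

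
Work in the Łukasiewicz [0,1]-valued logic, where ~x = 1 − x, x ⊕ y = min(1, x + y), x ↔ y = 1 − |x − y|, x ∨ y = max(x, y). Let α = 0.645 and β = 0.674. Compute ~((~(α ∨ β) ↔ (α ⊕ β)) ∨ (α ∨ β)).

α ∨ β = max(0.645, 0.674) = 0.674
~(α ∨ β) = 1 − 0.674 = 0.326
α ⊕ β = min(1, 0.645 + 0.674) = min(1, 1.319) = 1.000
~(α ∨ β) ↔ (α ⊕ β) = 1 − |0.326 − 1.000| = 1 − 0.674 = 0.326
(~(α ∨ β) ↔ (α ⊕ β)) ∨ (α ∨ β) = max(0.326, 0.674) = 0.674
~((~(α ∨ β) ↔ (α ⊕ β)) ∨ (α ∨ β)) = 1 − 0.674 = 0.326

0.326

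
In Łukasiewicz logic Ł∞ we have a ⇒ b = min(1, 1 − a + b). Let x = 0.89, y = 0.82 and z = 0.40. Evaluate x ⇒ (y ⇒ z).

0.69

y ⇒ z = min(1, 1 − 0.82 + 0.40) = min(1, 0.58) = 0.58
x ⇒ (y ⇒ z) = min(1, 1 − 0.89 + 0.58) = min(1, 0.69) = 0.69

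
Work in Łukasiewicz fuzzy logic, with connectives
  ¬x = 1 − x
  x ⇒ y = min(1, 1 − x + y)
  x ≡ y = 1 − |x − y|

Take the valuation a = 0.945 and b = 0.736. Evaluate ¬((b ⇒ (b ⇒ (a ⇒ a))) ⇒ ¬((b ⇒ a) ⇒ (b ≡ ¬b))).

a ⇒ a = min(1, 1 − 0.945 + 0.945) = min(1, 1.000) = 1.000
b ⇒ (a ⇒ a) = min(1, 1 − 0.736 + 1.000) = min(1, 1.264) = 1.000
b ⇒ (b ⇒ (a ⇒ a)) = min(1, 1 − 0.736 + 1.000) = min(1, 1.264) = 1.000
b ⇒ a = min(1, 1 − 0.736 + 0.945) = min(1, 1.209) = 1.000
¬b = 1 − 0.736 = 0.264
b ≡ ¬b = 1 − |0.736 − 0.264| = 1 − 0.472 = 0.528
(b ⇒ a) ⇒ (b ≡ ¬b) = min(1, 1 − 1.000 + 0.528) = min(1, 0.528) = 0.528
¬((b ⇒ a) ⇒ (b ≡ ¬b)) = 1 − 0.528 = 0.472
(b ⇒ (b ⇒ (a ⇒ a))) ⇒ ¬((b ⇒ a) ⇒ (b ≡ ¬b)) = min(1, 1 − 1.000 + 0.472) = min(1, 0.472) = 0.472
¬((b ⇒ (b ⇒ (a ⇒ a))) ⇒ ¬((b ⇒ a) ⇒ (b ≡ ¬b))) = 1 − 0.472 = 0.528

0.528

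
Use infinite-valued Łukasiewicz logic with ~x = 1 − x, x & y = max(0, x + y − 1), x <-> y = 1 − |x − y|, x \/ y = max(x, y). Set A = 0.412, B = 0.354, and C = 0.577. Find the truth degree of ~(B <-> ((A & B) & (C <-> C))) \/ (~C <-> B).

A & B = max(0, 0.412 + 0.354 − 1) = max(0, -0.234) = 0.000
C <-> C = 1 − |0.577 − 0.577| = 1 − 0.000 = 1.000
(A & B) & (C <-> C) = max(0, 0.000 + 1.000 − 1) = max(0, 0.000) = 0.000
B <-> ((A & B) & (C <-> C)) = 1 − |0.354 − 0.000| = 1 − 0.354 = 0.646
~(B <-> ((A & B) & (C <-> C))) = 1 − 0.646 = 0.354
~C = 1 − 0.577 = 0.423
~C <-> B = 1 − |0.423 − 0.354| = 1 − 0.069 = 0.931
~(B <-> ((A & B) & (C <-> C))) \/ (~C <-> B) = max(0.354, 0.931) = 0.931

0.931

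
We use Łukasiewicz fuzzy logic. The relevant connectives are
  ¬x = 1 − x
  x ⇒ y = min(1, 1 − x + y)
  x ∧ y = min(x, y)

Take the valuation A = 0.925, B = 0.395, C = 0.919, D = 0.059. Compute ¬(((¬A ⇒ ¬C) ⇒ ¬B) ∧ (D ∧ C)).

0.941

¬A = 1 − 0.925 = 0.075
¬C = 1 − 0.919 = 0.081
¬A ⇒ ¬C = min(1, 1 − 0.075 + 0.081) = min(1, 1.006) = 1.000
¬B = 1 − 0.395 = 0.605
(¬A ⇒ ¬C) ⇒ ¬B = min(1, 1 − 1.000 + 0.605) = min(1, 0.605) = 0.605
D ∧ C = min(0.059, 0.919) = 0.059
((¬A ⇒ ¬C) ⇒ ¬B) ∧ (D ∧ C) = min(0.605, 0.059) = 0.059
¬(((¬A ⇒ ¬C) ⇒ ¬B) ∧ (D ∧ C)) = 1 − 0.059 = 0.941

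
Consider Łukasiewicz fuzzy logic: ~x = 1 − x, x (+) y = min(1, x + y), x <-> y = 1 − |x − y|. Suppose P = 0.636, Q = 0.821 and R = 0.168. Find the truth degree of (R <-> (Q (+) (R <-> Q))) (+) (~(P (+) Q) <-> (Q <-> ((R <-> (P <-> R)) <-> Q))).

0.174

R <-> Q = 1 − |0.168 − 0.821| = 1 − 0.653 = 0.347
Q (+) (R <-> Q) = min(1, 0.821 + 0.347) = min(1, 1.168) = 1.000
R <-> (Q (+) (R <-> Q)) = 1 − |0.168 − 1.000| = 1 − 0.832 = 0.168
P (+) Q = min(1, 0.636 + 0.821) = min(1, 1.457) = 1.000
~(P (+) Q) = 1 − 1.000 = 0.000
P <-> R = 1 − |0.636 − 0.168| = 1 − 0.468 = 0.532
R <-> (P <-> R) = 1 − |0.168 − 0.532| = 1 − 0.364 = 0.636
(R <-> (P <-> R)) <-> Q = 1 − |0.636 − 0.821| = 1 − 0.185 = 0.815
Q <-> ((R <-> (P <-> R)) <-> Q) = 1 − |0.821 − 0.815| = 1 − 0.006 = 0.994
~(P (+) Q) <-> (Q <-> ((R <-> (P <-> R)) <-> Q)) = 1 − |0.000 − 0.994| = 1 − 0.994 = 0.006
(R <-> (Q (+) (R <-> Q))) (+) (~(P (+) Q) <-> (Q <-> ((R <-> (P <-> R)) <-> Q))) = min(1, 0.168 + 0.006) = min(1, 0.174) = 0.174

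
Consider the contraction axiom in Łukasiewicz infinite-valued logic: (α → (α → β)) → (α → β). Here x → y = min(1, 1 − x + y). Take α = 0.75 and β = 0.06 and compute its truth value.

0.75

α → β = min(1, 1 − 0.75 + 0.06) = min(1, 0.31) = 0.31
α → (α → β) = min(1, 1 − 0.75 + 0.31) = min(1, 0.56) = 0.56
(α → (α → β)) → (α → β) = min(1, 1 − 0.56 + 0.31) = min(1, 0.75) = 0.75
(The value 0.75 < 1 shows this instance is not satisfied; fails in Ł∞ (the t-norm is not idempotent).)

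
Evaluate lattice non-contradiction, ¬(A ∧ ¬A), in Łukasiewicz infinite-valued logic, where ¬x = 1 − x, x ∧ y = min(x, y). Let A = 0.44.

¬A = 1 − 0.44 = 0.56
A ∧ ¬A = min(0.44, 0.56) = 0.44
¬(A ∧ ¬A) = 1 − 0.44 = 0.56
(The value 0.56 < 1 shows this instance is not satisfied; not a Ł∞-tautology — its value is 1 − min(a, 1−a).)

0.56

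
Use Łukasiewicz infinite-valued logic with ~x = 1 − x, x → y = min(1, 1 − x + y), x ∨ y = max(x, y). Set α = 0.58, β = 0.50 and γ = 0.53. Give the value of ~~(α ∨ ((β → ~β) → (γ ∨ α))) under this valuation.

0.58

~β = 1 − 0.50 = 0.50
β → ~β = min(1, 1 − 0.50 + 0.50) = min(1, 1.00) = 1.00
γ ∨ α = max(0.53, 0.58) = 0.58
(β → ~β) → (γ ∨ α) = min(1, 1 − 1.00 + 0.58) = min(1, 0.58) = 0.58
α ∨ ((β → ~β) → (γ ∨ α)) = max(0.58, 0.58) = 0.58
~(α ∨ ((β → ~β) → (γ ∨ α))) = 1 − 0.58 = 0.42
~~(α ∨ ((β → ~β) → (γ ∨ α))) = 1 − 0.42 = 0.58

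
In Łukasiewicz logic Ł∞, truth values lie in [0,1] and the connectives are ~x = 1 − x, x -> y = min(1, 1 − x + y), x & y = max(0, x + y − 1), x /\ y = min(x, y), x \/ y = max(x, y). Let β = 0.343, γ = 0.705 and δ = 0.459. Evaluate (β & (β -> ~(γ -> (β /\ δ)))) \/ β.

0.343

β /\ δ = min(0.343, 0.459) = 0.343
γ -> (β /\ δ) = min(1, 1 − 0.705 + 0.343) = min(1, 0.638) = 0.638
~(γ -> (β /\ δ)) = 1 − 0.638 = 0.362
β -> ~(γ -> (β /\ δ)) = min(1, 1 − 0.343 + 0.362) = min(1, 1.019) = 1.000
β & (β -> ~(γ -> (β /\ δ))) = max(0, 0.343 + 1.000 − 1) = max(0, 0.343) = 0.343
(β & (β -> ~(γ -> (β /\ δ)))) \/ β = max(0.343, 0.343) = 0.343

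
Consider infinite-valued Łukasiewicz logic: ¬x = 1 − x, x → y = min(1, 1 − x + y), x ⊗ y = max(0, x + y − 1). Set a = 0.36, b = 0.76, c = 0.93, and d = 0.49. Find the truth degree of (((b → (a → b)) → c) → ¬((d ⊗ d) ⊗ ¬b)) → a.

0.36

a → b = min(1, 1 − 0.36 + 0.76) = min(1, 1.40) = 1.00
b → (a → b) = min(1, 1 − 0.76 + 1.00) = min(1, 1.24) = 1.00
(b → (a → b)) → c = min(1, 1 − 1.00 + 0.93) = min(1, 0.93) = 0.93
d ⊗ d = max(0, 0.49 + 0.49 − 1) = max(0, -0.02) = 0.00
¬b = 1 − 0.76 = 0.24
(d ⊗ d) ⊗ ¬b = max(0, 0.00 + 0.24 − 1) = max(0, -0.76) = 0.00
¬((d ⊗ d) ⊗ ¬b) = 1 − 0.00 = 1.00
((b → (a → b)) → c) → ¬((d ⊗ d) ⊗ ¬b) = min(1, 1 − 0.93 + 1.00) = min(1, 1.07) = 1.00
(((b → (a → b)) → c) → ¬((d ⊗ d) ⊗ ¬b)) → a = min(1, 1 − 1.00 + 0.36) = min(1, 0.36) = 0.36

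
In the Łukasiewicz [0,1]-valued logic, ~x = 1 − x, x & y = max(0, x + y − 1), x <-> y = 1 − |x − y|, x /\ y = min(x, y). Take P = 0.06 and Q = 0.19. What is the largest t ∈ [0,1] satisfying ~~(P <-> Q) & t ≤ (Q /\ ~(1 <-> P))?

0.32

P <-> Q = 1 − |0.06 − 0.19| = 1 − 0.13 = 0.87
~(P <-> Q) = 1 − 0.87 = 0.13
~~(P <-> Q) = 1 − 0.13 = 0.87
So the left factor is ~~(P <-> Q) = 0.87.
1 <-> P = 1 − |1.00 − 0.06| = 1 − 0.94 = 0.06
~(1 <-> P) = 1 − 0.06 = 0.94
Q /\ ~(1 <-> P) = min(0.19, 0.94) = 0.19
So the right-hand bound is Q /\ ~(1 <-> P) = 0.19.
The residuum of the Łukasiewicz t-norm gives the supremum: min(1, 1 − 0.87 + 0.19).
1 − 0.87 + 0.19 = 0.32, so t = min(1, 0.32) = 0.32.
Check: 0.87 & 0.32 = max(0, 0.19) = 0.19 ≤ 0.19.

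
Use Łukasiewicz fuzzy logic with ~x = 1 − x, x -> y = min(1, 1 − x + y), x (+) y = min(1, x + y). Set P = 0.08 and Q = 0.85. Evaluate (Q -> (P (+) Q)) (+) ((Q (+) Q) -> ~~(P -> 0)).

1.00

P (+) Q = min(1, 0.08 + 0.85) = min(1, 0.93) = 0.93
Q -> (P (+) Q) = min(1, 1 − 0.85 + 0.93) = min(1, 1.08) = 1.00
Q (+) Q = min(1, 0.85 + 0.85) = min(1, 1.70) = 1.00
P -> 0 = min(1, 1 − 0.08 + 0.00) = min(1, 0.92) = 0.92
~(P -> 0) = 1 − 0.92 = 0.08
~~(P -> 0) = 1 − 0.08 = 0.92
(Q (+) Q) -> ~~(P -> 0) = min(1, 1 − 1.00 + 0.92) = min(1, 0.92) = 0.92
(Q -> (P (+) Q)) (+) ((Q (+) Q) -> ~~(P -> 0)) = min(1, 1.00 + 0.92) = min(1, 1.92) = 1.00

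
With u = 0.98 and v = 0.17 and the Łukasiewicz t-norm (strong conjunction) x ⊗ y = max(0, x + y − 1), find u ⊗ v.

u ⊗ v = max(0, 0.98 + 0.17 − 1) = max(0, 0.15) = 0.15
For comparison, the Gödel (minimum) t-norm min(x, y) would give 0.17.

0.15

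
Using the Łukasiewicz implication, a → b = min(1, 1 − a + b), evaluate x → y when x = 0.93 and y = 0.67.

x → y = min(1, 1 − 0.93 + 0.67) = min(1, 0.74) = 0.74
For comparison, the Gödel implication (1 if a ≤ b else b) would give 0.67.

0.74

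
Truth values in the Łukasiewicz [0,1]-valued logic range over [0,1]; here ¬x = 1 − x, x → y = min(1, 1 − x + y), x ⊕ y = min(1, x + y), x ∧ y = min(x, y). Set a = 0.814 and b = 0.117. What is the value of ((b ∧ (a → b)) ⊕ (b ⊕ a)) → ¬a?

a → b = min(1, 1 − 0.814 + 0.117) = min(1, 0.303) = 0.303
b ∧ (a → b) = min(0.117, 0.303) = 0.117
b ⊕ a = min(1, 0.117 + 0.814) = min(1, 0.931) = 0.931
(b ∧ (a → b)) ⊕ (b ⊕ a) = min(1, 0.117 + 0.931) = min(1, 1.048) = 1.000
¬a = 1 − 0.814 = 0.186
((b ∧ (a → b)) ⊕ (b ⊕ a)) → ¬a = min(1, 1 − 1.000 + 0.186) = min(1, 0.186) = 0.186

0.186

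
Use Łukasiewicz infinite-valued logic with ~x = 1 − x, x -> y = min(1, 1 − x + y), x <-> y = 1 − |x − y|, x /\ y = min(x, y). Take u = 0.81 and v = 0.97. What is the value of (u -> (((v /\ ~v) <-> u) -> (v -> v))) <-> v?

0.97

~v = 1 − 0.97 = 0.03
v /\ ~v = min(0.97, 0.03) = 0.03
(v /\ ~v) <-> u = 1 − |0.03 − 0.81| = 1 − 0.78 = 0.22
v -> v = min(1, 1 − 0.97 + 0.97) = min(1, 1.00) = 1.00
((v /\ ~v) <-> u) -> (v -> v) = min(1, 1 − 0.22 + 1.00) = min(1, 1.78) = 1.00
u -> (((v /\ ~v) <-> u) -> (v -> v)) = min(1, 1 − 0.81 + 1.00) = min(1, 1.19) = 1.00
(u -> (((v /\ ~v) <-> u) -> (v -> v))) <-> v = 1 − |1.00 − 0.97| = 1 − 0.03 = 0.97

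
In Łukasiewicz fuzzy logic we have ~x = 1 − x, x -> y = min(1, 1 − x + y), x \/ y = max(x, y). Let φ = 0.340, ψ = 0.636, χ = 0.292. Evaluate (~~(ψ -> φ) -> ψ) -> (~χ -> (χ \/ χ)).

0.652

ψ -> φ = min(1, 1 − 0.636 + 0.340) = min(1, 0.704) = 0.704
~(ψ -> φ) = 1 − 0.704 = 0.296
~~(ψ -> φ) = 1 − 0.296 = 0.704
~~(ψ -> φ) -> ψ = min(1, 1 − 0.704 + 0.636) = min(1, 0.932) = 0.932
~χ = 1 − 0.292 = 0.708
χ \/ χ = max(0.292, 0.292) = 0.292
~χ -> (χ \/ χ) = min(1, 1 − 0.708 + 0.292) = min(1, 0.584) = 0.584
(~~(ψ -> φ) -> ψ) -> (~χ -> (χ \/ χ)) = min(1, 1 − 0.932 + 0.584) = min(1, 0.652) = 0.652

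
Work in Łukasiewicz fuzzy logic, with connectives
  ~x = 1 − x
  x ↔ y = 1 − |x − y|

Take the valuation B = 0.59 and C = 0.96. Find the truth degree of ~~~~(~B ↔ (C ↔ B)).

~B = 1 − 0.59 = 0.41
C ↔ B = 1 − |0.96 − 0.59| = 1 − 0.37 = 0.63
~B ↔ (C ↔ B) = 1 − |0.41 − 0.63| = 1 − 0.22 = 0.78
~(~B ↔ (C ↔ B)) = 1 − 0.78 = 0.22
~~(~B ↔ (C ↔ B)) = 1 − 0.22 = 0.78
~~~(~B ↔ (C ↔ B)) = 1 − 0.78 = 0.22
~~~~(~B ↔ (C ↔ B)) = 1 − 0.22 = 0.78

0.78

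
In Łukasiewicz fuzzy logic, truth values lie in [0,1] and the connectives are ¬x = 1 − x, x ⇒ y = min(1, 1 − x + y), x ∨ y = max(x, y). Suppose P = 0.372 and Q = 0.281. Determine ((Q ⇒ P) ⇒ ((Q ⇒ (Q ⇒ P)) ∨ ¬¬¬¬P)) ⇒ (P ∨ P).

0.372

Q ⇒ P = min(1, 1 − 0.281 + 0.372) = min(1, 1.091) = 1.000
Q ⇒ (Q ⇒ P) = min(1, 1 − 0.281 + 1.000) = min(1, 1.719) = 1.000
¬P = 1 − 0.372 = 0.628
¬¬P = 1 − 0.628 = 0.372
¬¬¬P = 1 − 0.372 = 0.628
¬¬¬¬P = 1 − 0.628 = 0.372
(Q ⇒ (Q ⇒ P)) ∨ ¬¬¬¬P = max(1.000, 0.372) = 1.000
(Q ⇒ P) ⇒ ((Q ⇒ (Q ⇒ P)) ∨ ¬¬¬¬P) = min(1, 1 − 1.000 + 1.000) = min(1, 1.000) = 1.000
P ∨ P = max(0.372, 0.372) = 0.372
((Q ⇒ P) ⇒ ((Q ⇒ (Q ⇒ P)) ∨ ¬¬¬¬P)) ⇒ (P ∨ P) = min(1, 1 − 1.000 + 0.372) = min(1, 0.372) = 0.372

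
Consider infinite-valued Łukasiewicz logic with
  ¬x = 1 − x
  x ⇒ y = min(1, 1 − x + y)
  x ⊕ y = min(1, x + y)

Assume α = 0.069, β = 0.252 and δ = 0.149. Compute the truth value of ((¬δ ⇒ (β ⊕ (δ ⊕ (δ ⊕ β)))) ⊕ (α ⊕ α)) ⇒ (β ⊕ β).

0.504

¬δ = 1 − 0.149 = 0.851
δ ⊕ β = min(1, 0.149 + 0.252) = min(1, 0.401) = 0.401
δ ⊕ (δ ⊕ β) = min(1, 0.149 + 0.401) = min(1, 0.550) = 0.550
β ⊕ (δ ⊕ (δ ⊕ β)) = min(1, 0.252 + 0.550) = min(1, 0.802) = 0.802
¬δ ⇒ (β ⊕ (δ ⊕ (δ ⊕ β))) = min(1, 1 − 0.851 + 0.802) = min(1, 0.951) = 0.951
α ⊕ α = min(1, 0.069 + 0.069) = min(1, 0.138) = 0.138
(¬δ ⇒ (β ⊕ (δ ⊕ (δ ⊕ β)))) ⊕ (α ⊕ α) = min(1, 0.951 + 0.138) = min(1, 1.089) = 1.000
β ⊕ β = min(1, 0.252 + 0.252) = min(1, 0.504) = 0.504
((¬δ ⇒ (β ⊕ (δ ⊕ (δ ⊕ β)))) ⊕ (α ⊕ α)) ⇒ (β ⊕ β) = min(1, 1 − 1.000 + 0.504) = min(1, 0.504) = 0.504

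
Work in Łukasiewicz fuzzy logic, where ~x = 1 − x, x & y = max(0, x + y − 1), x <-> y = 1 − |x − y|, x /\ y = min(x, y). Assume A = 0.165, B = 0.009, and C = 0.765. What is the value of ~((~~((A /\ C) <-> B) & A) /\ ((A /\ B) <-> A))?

A /\ C = min(0.165, 0.765) = 0.165
(A /\ C) <-> B = 1 − |0.165 − 0.009| = 1 − 0.156 = 0.844
~((A /\ C) <-> B) = 1 − 0.844 = 0.156
~~((A /\ C) <-> B) = 1 − 0.156 = 0.844
~~((A /\ C) <-> B) & A = max(0, 0.844 + 0.165 − 1) = max(0, 0.009) = 0.009
A /\ B = min(0.165, 0.009) = 0.009
(A /\ B) <-> A = 1 − |0.009 − 0.165| = 1 − 0.156 = 0.844
(~~((A /\ C) <-> B) & A) /\ ((A /\ B) <-> A) = min(0.009, 0.844) = 0.009
~((~~((A /\ C) <-> B) & A) /\ ((A /\ B) <-> A)) = 1 − 0.009 = 0.991

0.991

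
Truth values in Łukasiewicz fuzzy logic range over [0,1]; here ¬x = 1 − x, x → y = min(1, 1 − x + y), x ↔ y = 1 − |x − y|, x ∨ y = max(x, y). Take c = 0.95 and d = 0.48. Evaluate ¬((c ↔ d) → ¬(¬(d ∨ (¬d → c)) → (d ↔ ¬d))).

0.53

c ↔ d = 1 − |0.95 − 0.48| = 1 − 0.47 = 0.53
¬d = 1 − 0.48 = 0.52
¬d → c = min(1, 1 − 0.52 + 0.95) = min(1, 1.43) = 1.00
d ∨ (¬d → c) = max(0.48, 1.00) = 1.00
¬(d ∨ (¬d → c)) = 1 − 1.00 = 0.00
d ↔ ¬d = 1 − |0.48 − 0.52| = 1 − 0.04 = 0.96
¬(d ∨ (¬d → c)) → (d ↔ ¬d) = min(1, 1 − 0.00 + 0.96) = min(1, 1.96) = 1.00
¬(¬(d ∨ (¬d → c)) → (d ↔ ¬d)) = 1 − 1.00 = 0.00
(c ↔ d) → ¬(¬(d ∨ (¬d → c)) → (d ↔ ¬d)) = min(1, 1 − 0.53 + 0.00) = min(1, 0.47) = 0.47
¬((c ↔ d) → ¬(¬(d ∨ (¬d → c)) → (d ↔ ¬d))) = 1 − 0.47 = 0.53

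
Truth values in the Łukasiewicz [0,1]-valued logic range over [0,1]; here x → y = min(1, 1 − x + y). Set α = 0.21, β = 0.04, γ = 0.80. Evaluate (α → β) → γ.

0.97

α → β = min(1, 1 − 0.21 + 0.04) = min(1, 0.83) = 0.83
(α → β) → γ = min(1, 1 − 0.83 + 0.80) = min(1, 0.97) = 0.97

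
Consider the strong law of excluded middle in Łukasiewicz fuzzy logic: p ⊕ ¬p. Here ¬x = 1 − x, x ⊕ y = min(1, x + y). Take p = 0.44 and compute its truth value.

1.00

¬p = 1 − 0.44 = 0.56
p ⊕ ¬p = min(1, 0.44 + 0.56) = min(1, 1.00) = 1.00
(As expected: always 1 in Ł∞ since a ⊕ (1−a) = 1.)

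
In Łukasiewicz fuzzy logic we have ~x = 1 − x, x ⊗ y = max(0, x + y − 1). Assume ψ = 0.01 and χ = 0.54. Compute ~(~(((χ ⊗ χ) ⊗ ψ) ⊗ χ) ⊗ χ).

χ ⊗ χ = max(0, 0.54 + 0.54 − 1) = max(0, 0.08) = 0.08
(χ ⊗ χ) ⊗ ψ = max(0, 0.08 + 0.01 − 1) = max(0, -0.91) = 0.00
((χ ⊗ χ) ⊗ ψ) ⊗ χ = max(0, 0.00 + 0.54 − 1) = max(0, -0.46) = 0.00
~(((χ ⊗ χ) ⊗ ψ) ⊗ χ) = 1 − 0.00 = 1.00
~(((χ ⊗ χ) ⊗ ψ) ⊗ χ) ⊗ χ = max(0, 1.00 + 0.54 − 1) = max(0, 0.54) = 0.54
~(~(((χ ⊗ χ) ⊗ ψ) ⊗ χ) ⊗ χ) = 1 − 0.54 = 0.46

0.46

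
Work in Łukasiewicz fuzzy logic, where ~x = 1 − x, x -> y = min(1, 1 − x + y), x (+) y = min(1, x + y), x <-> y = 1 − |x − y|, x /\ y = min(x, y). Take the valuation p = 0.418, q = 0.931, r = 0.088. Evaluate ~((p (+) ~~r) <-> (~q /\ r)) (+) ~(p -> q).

~r = 1 − 0.088 = 0.912
~~r = 1 − 0.912 = 0.088
p (+) ~~r = min(1, 0.418 + 0.088) = min(1, 0.506) = 0.506
~q = 1 − 0.931 = 0.069
~q /\ r = min(0.069, 0.088) = 0.069
(p (+) ~~r) <-> (~q /\ r) = 1 − |0.506 − 0.069| = 1 − 0.437 = 0.563
~((p (+) ~~r) <-> (~q /\ r)) = 1 − 0.563 = 0.437
p -> q = min(1, 1 − 0.418 + 0.931) = min(1, 1.513) = 1.000
~(p -> q) = 1 − 1.000 = 0.000
~((p (+) ~~r) <-> (~q /\ r)) (+) ~(p -> q) = min(1, 0.437 + 0.000) = min(1, 0.437) = 0.437

0.437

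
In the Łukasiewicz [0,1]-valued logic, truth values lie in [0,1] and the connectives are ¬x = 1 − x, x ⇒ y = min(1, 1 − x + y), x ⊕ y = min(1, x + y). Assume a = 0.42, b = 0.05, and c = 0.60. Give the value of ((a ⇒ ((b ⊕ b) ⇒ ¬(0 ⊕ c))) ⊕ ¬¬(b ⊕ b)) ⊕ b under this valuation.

1.00

b ⊕ b = min(1, 0.05 + 0.05) = min(1, 0.10) = 0.10
0 ⊕ c = min(1, 0.00 + 0.60) = min(1, 0.60) = 0.60
¬(0 ⊕ c) = 1 − 0.60 = 0.40
(b ⊕ b) ⇒ ¬(0 ⊕ c) = min(1, 1 − 0.10 + 0.40) = min(1, 1.30) = 1.00
a ⇒ ((b ⊕ b) ⇒ ¬(0 ⊕ c)) = min(1, 1 − 0.42 + 1.00) = min(1, 1.58) = 1.00
¬(b ⊕ b) = 1 − 0.10 = 0.90
¬¬(b ⊕ b) = 1 − 0.90 = 0.10
(a ⇒ ((b ⊕ b) ⇒ ¬(0 ⊕ c))) ⊕ ¬¬(b ⊕ b) = min(1, 1.00 + 0.10) = min(1, 1.10) = 1.00
((a ⇒ ((b ⊕ b) ⇒ ¬(0 ⊕ c))) ⊕ ¬¬(b ⊕ b)) ⊕ b = min(1, 1.00 + 0.05) = min(1, 1.05) = 1.00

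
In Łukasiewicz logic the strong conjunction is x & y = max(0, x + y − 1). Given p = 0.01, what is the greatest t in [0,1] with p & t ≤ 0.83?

The residuum of the Łukasiewicz t-norm gives the supremum: min(1, 1 − 0.01 + 0.83).
1 − 0.01 + 0.83 = 1.82, so t = min(1, 1.82) = 1.00.
Check: 0.01 & 1.00 = max(0, 0.01) = 0.01 ≤ 0.83.

1.00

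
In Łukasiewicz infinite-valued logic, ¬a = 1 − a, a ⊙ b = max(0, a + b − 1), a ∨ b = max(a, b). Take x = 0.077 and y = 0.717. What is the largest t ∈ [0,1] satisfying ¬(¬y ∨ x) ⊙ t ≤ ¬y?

¬y = 1 − 0.717 = 0.283
¬y ∨ x = max(0.283, 0.077) = 0.283
¬(¬y ∨ x) = 1 − 0.283 = 0.717
So the left factor is ¬(¬y ∨ x) = 0.717.
So the right-hand bound is ¬y = 0.283.
The residuum of the Łukasiewicz t-norm gives the supremum: min(1, 1 − 0.717 + 0.283).
1 − 0.717 + 0.283 = 0.566, so t = min(1, 0.566) = 0.566.
Check: 0.717 ⊙ 0.566 = max(0, 0.283) = 0.283 ≤ 0.283.

0.566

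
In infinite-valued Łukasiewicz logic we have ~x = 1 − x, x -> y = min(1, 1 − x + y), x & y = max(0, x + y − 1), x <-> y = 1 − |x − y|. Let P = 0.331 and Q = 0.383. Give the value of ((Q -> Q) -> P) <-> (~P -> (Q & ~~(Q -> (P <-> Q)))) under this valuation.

0.617

Q -> Q = min(1, 1 − 0.383 + 0.383) = min(1, 1.000) = 1.000
(Q -> Q) -> P = min(1, 1 − 1.000 + 0.331) = min(1, 0.331) = 0.331
~P = 1 − 0.331 = 0.669
P <-> Q = 1 − |0.331 − 0.383| = 1 − 0.052 = 0.948
Q -> (P <-> Q) = min(1, 1 − 0.383 + 0.948) = min(1, 1.565) = 1.000
~(Q -> (P <-> Q)) = 1 − 1.000 = 0.000
~~(Q -> (P <-> Q)) = 1 − 0.000 = 1.000
Q & ~~(Q -> (P <-> Q)) = max(0, 0.383 + 1.000 − 1) = max(0, 0.383) = 0.383
~P -> (Q & ~~(Q -> (P <-> Q))) = min(1, 1 − 0.669 + 0.383) = min(1, 0.714) = 0.714
((Q -> Q) -> P) <-> (~P -> (Q & ~~(Q -> (P <-> Q)))) = 1 − |0.331 − 0.714| = 1 − 0.383 = 0.617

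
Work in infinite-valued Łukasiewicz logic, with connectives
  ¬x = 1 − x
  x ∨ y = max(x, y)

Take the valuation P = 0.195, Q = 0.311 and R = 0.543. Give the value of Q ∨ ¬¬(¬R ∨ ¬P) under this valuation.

¬R = 1 − 0.543 = 0.457
¬P = 1 − 0.195 = 0.805
¬R ∨ ¬P = max(0.457, 0.805) = 0.805
¬(¬R ∨ ¬P) = 1 − 0.805 = 0.195
¬¬(¬R ∨ ¬P) = 1 − 0.195 = 0.805
Q ∨ ¬¬(¬R ∨ ¬P) = max(0.311, 0.805) = 0.805

0.805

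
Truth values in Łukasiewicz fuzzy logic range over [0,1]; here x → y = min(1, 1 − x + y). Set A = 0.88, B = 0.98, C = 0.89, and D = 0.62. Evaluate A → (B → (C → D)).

0.87

C → D = min(1, 1 − 0.89 + 0.62) = min(1, 0.73) = 0.73
B → (C → D) = min(1, 1 − 0.98 + 0.73) = min(1, 0.75) = 0.75
A → (B → (C → D)) = min(1, 1 − 0.88 + 0.75) = min(1, 0.87) = 0.87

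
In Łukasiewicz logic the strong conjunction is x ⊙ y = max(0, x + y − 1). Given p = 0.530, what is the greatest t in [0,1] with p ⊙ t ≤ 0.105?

0.575

The residuum of the Łukasiewicz t-norm gives the supremum: min(1, 1 − 0.530 + 0.105).
1 − 0.530 + 0.105 = 0.575, so t = min(1, 0.575) = 0.575.
Check: 0.530 ⊙ 0.575 = max(0, 0.105) = 0.105 ≤ 0.105.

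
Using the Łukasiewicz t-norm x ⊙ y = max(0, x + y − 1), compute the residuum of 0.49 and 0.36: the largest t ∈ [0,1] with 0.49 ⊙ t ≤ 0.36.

0.87

The residuum of the Łukasiewicz t-norm gives the supremum: min(1, 1 − 0.49 + 0.36).
1 − 0.49 + 0.36 = 0.87, so t = min(1, 0.87) = 0.87.
Check: 0.49 ⊙ 0.87 = max(0, 0.36) = 0.36 ≤ 0.36.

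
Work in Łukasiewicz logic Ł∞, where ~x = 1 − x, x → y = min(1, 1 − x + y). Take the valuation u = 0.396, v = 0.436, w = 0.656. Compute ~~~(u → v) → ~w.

u → v = min(1, 1 − 0.396 + 0.436) = min(1, 1.040) = 1.000
~(u → v) = 1 − 1.000 = 0.000
~~(u → v) = 1 − 0.000 = 1.000
~~~(u → v) = 1 − 1.000 = 0.000
~w = 1 − 0.656 = 0.344
~~~(u → v) → ~w = min(1, 1 − 0.000 + 0.344) = min(1, 1.344) = 1.000

1.000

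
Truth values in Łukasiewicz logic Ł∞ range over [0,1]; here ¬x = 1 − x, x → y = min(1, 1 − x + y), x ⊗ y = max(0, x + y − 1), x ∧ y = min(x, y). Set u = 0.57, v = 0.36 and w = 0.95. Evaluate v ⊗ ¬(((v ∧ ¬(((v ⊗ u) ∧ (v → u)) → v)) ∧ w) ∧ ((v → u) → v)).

v ⊗ u = max(0, 0.36 + 0.57 − 1) = max(0, -0.07) = 0.00
v → u = min(1, 1 − 0.36 + 0.57) = min(1, 1.21) = 1.00
(v ⊗ u) ∧ (v → u) = min(0.00, 1.00) = 0.00
((v ⊗ u) ∧ (v → u)) → v = min(1, 1 − 0.00 + 0.36) = min(1, 1.36) = 1.00
¬(((v ⊗ u) ∧ (v → u)) → v) = 1 − 1.00 = 0.00
v ∧ ¬(((v ⊗ u) ∧ (v → u)) → v) = min(0.36, 0.00) = 0.00
(v ∧ ¬(((v ⊗ u) ∧ (v → u)) → v)) ∧ w = min(0.00, 0.95) = 0.00
(v → u) → v = min(1, 1 − 1.00 + 0.36) = min(1, 0.36) = 0.36
((v ∧ ¬(((v ⊗ u) ∧ (v → u)) → v)) ∧ w) ∧ ((v → u) → v) = min(0.00, 0.36) = 0.00
¬(((v ∧ ¬(((v ⊗ u) ∧ (v → u)) → v)) ∧ w) ∧ ((v → u) → v)) = 1 − 0.00 = 1.00
v ⊗ ¬(((v ∧ ¬(((v ⊗ u) ∧ (v → u)) → v)) ∧ w) ∧ ((v → u) → v)) = max(0, 0.36 + 1.00 − 1) = max(0, 0.36) = 0.36

0.36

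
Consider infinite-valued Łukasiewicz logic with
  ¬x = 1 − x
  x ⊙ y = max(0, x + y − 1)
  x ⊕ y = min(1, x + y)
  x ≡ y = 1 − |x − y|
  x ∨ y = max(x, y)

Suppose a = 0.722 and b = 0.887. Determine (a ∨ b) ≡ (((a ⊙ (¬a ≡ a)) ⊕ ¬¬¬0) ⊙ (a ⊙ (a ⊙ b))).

a ∨ b = max(0.722, 0.887) = 0.887
¬a = 1 − 0.722 = 0.278
¬a ≡ a = 1 − |0.278 − 0.722| = 1 − 0.444 = 0.556
a ⊙ (¬a ≡ a) = max(0, 0.722 + 0.556 − 1) = max(0, 0.278) = 0.278
¬0 = 1 − 0.000 = 1.000
¬¬0 = 1 − 1.000 = 0.000
¬¬¬0 = 1 − 0.000 = 1.000
(a ⊙ (¬a ≡ a)) ⊕ ¬¬¬0 = min(1, 0.278 + 1.000) = min(1, 1.278) = 1.000
a ⊙ b = max(0, 0.722 + 0.887 − 1) = max(0, 0.609) = 0.609
a ⊙ (a ⊙ b) = max(0, 0.722 + 0.609 − 1) = max(0, 0.331) = 0.331
((a ⊙ (¬a ≡ a)) ⊕ ¬¬¬0) ⊙ (a ⊙ (a ⊙ b)) = max(0, 1.000 + 0.331 − 1) = max(0, 0.331) = 0.331
(a ∨ b) ≡ (((a ⊙ (¬a ≡ a)) ⊕ ¬¬¬0) ⊙ (a ⊙ (a ⊙ b))) = 1 − |0.887 − 0.331| = 1 − 0.556 = 0.444

0.444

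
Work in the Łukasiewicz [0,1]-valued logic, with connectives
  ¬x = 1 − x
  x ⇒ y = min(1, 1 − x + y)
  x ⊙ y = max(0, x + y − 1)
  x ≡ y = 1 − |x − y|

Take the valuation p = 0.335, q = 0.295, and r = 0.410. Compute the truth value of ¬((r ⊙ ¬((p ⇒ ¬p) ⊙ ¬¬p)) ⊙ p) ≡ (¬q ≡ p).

0.630

¬p = 1 − 0.335 = 0.665
p ⇒ ¬p = min(1, 1 − 0.335 + 0.665) = min(1, 1.330) = 1.000
¬¬p = 1 − 0.665 = 0.335
(p ⇒ ¬p) ⊙ ¬¬p = max(0, 1.000 + 0.335 − 1) = max(0, 0.335) = 0.335
¬((p ⇒ ¬p) ⊙ ¬¬p) = 1 − 0.335 = 0.665
r ⊙ ¬((p ⇒ ¬p) ⊙ ¬¬p) = max(0, 0.410 + 0.665 − 1) = max(0, 0.075) = 0.075
(r ⊙ ¬((p ⇒ ¬p) ⊙ ¬¬p)) ⊙ p = max(0, 0.075 + 0.335 − 1) = max(0, -0.590) = 0.000
¬((r ⊙ ¬((p ⇒ ¬p) ⊙ ¬¬p)) ⊙ p) = 1 − 0.000 = 1.000
¬q = 1 − 0.295 = 0.705
¬q ≡ p = 1 − |0.705 − 0.335| = 1 − 0.370 = 0.630
¬((r ⊙ ¬((p ⇒ ¬p) ⊙ ¬¬p)) ⊙ p) ≡ (¬q ≡ p) = 1 − |1.000 − 0.630| = 1 − 0.370 = 0.630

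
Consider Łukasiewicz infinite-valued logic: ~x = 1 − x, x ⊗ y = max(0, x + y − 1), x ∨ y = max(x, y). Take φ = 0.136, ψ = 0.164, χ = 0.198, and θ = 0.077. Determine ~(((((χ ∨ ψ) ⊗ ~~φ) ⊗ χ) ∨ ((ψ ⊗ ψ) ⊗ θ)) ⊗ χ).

χ ∨ ψ = max(0.198, 0.164) = 0.198
~φ = 1 − 0.136 = 0.864
~~φ = 1 − 0.864 = 0.136
(χ ∨ ψ) ⊗ ~~φ = max(0, 0.198 + 0.136 − 1) = max(0, -0.666) = 0.000
((χ ∨ ψ) ⊗ ~~φ) ⊗ χ = max(0, 0.000 + 0.198 − 1) = max(0, -0.802) = 0.000
ψ ⊗ ψ = max(0, 0.164 + 0.164 − 1) = max(0, -0.672) = 0.000
(ψ ⊗ ψ) ⊗ θ = max(0, 0.000 + 0.077 − 1) = max(0, -0.923) = 0.000
(((χ ∨ ψ) ⊗ ~~φ) ⊗ χ) ∨ ((ψ ⊗ ψ) ⊗ θ) = max(0.000, 0.000) = 0.000
((((χ ∨ ψ) ⊗ ~~φ) ⊗ χ) ∨ ((ψ ⊗ ψ) ⊗ θ)) ⊗ χ = max(0, 0.000 + 0.198 − 1) = max(0, -0.802) = 0.000
~(((((χ ∨ ψ) ⊗ ~~φ) ⊗ χ) ∨ ((ψ ⊗ ψ) ⊗ θ)) ⊗ χ) = 1 − 0.000 = 1.000

1.000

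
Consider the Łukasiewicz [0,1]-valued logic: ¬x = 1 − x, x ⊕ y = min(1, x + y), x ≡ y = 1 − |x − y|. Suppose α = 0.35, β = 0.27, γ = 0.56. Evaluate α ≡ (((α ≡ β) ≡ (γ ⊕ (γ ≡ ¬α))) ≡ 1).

0.43

α ≡ β = 1 − |0.35 − 0.27| = 1 − 0.08 = 0.92
¬α = 1 − 0.35 = 0.65
γ ≡ ¬α = 1 − |0.56 − 0.65| = 1 − 0.09 = 0.91
γ ⊕ (γ ≡ ¬α) = min(1, 0.56 + 0.91) = min(1, 1.47) = 1.00
(α ≡ β) ≡ (γ ⊕ (γ ≡ ¬α)) = 1 − |0.92 − 1.00| = 1 − 0.08 = 0.92
((α ≡ β) ≡ (γ ⊕ (γ ≡ ¬α))) ≡ 1 = 1 − |0.92 − 1.00| = 1 − 0.08 = 0.92
α ≡ (((α ≡ β) ≡ (γ ⊕ (γ ≡ ¬α))) ≡ 1) = 1 − |0.35 − 0.92| = 1 − 0.57 = 0.43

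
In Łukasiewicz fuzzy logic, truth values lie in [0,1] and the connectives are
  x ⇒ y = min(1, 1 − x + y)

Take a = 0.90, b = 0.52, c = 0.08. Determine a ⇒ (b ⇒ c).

0.66

b ⇒ c = min(1, 1 − 0.52 + 0.08) = min(1, 0.56) = 0.56
a ⇒ (b ⇒ c) = min(1, 1 − 0.90 + 0.56) = min(1, 0.66) = 0.66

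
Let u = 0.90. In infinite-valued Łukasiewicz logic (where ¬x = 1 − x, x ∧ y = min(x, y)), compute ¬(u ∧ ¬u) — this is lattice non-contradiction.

¬u = 1 − 0.90 = 0.10
u ∧ ¬u = min(0.90, 0.10) = 0.10
¬(u ∧ ¬u) = 1 − 0.10 = 0.90
(The value 0.90 < 1 shows this instance is not satisfied; not a Ł∞-tautology — its value is 1 − min(a, 1−a).)

0.90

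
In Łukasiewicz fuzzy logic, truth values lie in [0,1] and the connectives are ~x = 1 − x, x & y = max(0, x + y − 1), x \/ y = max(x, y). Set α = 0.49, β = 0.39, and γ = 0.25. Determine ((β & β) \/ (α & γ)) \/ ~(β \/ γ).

β & β = max(0, 0.39 + 0.39 − 1) = max(0, -0.22) = 0.00
α & γ = max(0, 0.49 + 0.25 − 1) = max(0, -0.26) = 0.00
(β & β) \/ (α & γ) = max(0.00, 0.00) = 0.00
β \/ γ = max(0.39, 0.25) = 0.39
~(β \/ γ) = 1 − 0.39 = 0.61
((β & β) \/ (α & γ)) \/ ~(β \/ γ) = max(0.00, 0.61) = 0.61

0.61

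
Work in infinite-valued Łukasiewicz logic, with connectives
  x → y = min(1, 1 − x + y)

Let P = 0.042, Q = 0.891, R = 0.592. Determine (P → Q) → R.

P → Q = min(1, 1 − 0.042 + 0.891) = min(1, 1.849) = 1.000
(P → Q) → R = min(1, 1 − 1.000 + 0.592) = min(1, 0.592) = 0.592

0.592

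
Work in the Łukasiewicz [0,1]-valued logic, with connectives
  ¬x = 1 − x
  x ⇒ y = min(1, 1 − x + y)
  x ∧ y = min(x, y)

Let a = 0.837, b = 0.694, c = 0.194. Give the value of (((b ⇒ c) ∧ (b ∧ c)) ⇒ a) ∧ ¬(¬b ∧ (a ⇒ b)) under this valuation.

b ⇒ c = min(1, 1 − 0.694 + 0.194) = min(1, 0.500) = 0.500
b ∧ c = min(0.694, 0.194) = 0.194
(b ⇒ c) ∧ (b ∧ c) = min(0.500, 0.194) = 0.194
((b ⇒ c) ∧ (b ∧ c)) ⇒ a = min(1, 1 − 0.194 + 0.837) = min(1, 1.643) = 1.000
¬b = 1 − 0.694 = 0.306
a ⇒ b = min(1, 1 − 0.837 + 0.694) = min(1, 0.857) = 0.857
¬b ∧ (a ⇒ b) = min(0.306, 0.857) = 0.306
¬(¬b ∧ (a ⇒ b)) = 1 − 0.306 = 0.694
(((b ⇒ c) ∧ (b ∧ c)) ⇒ a) ∧ ¬(¬b ∧ (a ⇒ b)) = min(1.000, 0.694) = 0.694

0.694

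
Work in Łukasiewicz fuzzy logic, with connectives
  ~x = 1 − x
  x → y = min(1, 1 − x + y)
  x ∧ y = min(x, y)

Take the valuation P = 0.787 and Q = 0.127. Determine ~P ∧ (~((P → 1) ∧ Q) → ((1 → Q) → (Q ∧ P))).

0.213

~P = 1 − 0.787 = 0.213
P → 1 = min(1, 1 − 0.787 + 1.000) = min(1, 1.213) = 1.000
(P → 1) ∧ Q = min(1.000, 0.127) = 0.127
~((P → 1) ∧ Q) = 1 − 0.127 = 0.873
1 → Q = min(1, 1 − 1.000 + 0.127) = min(1, 0.127) = 0.127
Q ∧ P = min(0.127, 0.787) = 0.127
(1 → Q) → (Q ∧ P) = min(1, 1 − 0.127 + 0.127) = min(1, 1.000) = 1.000
~((P → 1) ∧ Q) → ((1 → Q) → (Q ∧ P)) = min(1, 1 − 0.873 + 1.000) = min(1, 1.127) = 1.000
~P ∧ (~((P → 1) ∧ Q) → ((1 → Q) → (Q ∧ P))) = min(0.213, 1.000) = 0.213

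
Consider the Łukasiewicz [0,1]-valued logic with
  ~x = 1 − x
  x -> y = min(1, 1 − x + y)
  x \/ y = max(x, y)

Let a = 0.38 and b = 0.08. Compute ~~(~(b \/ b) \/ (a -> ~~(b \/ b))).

b \/ b = max(0.08, 0.08) = 0.08
~(b \/ b) = 1 − 0.08 = 0.92
~~(b \/ b) = 1 − 0.92 = 0.08
a -> ~~(b \/ b) = min(1, 1 − 0.38 + 0.08) = min(1, 0.70) = 0.70
~(b \/ b) \/ (a -> ~~(b \/ b)) = max(0.92, 0.70) = 0.92
~(~(b \/ b) \/ (a -> ~~(b \/ b))) = 1 − 0.92 = 0.08
~~(~(b \/ b) \/ (a -> ~~(b \/ b))) = 1 − 0.08 = 0.92

0.92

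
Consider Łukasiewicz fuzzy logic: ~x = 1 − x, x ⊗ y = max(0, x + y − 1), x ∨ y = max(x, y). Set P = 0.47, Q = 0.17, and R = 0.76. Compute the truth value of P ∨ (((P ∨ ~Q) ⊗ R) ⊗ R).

~Q = 1 − 0.17 = 0.83
P ∨ ~Q = max(0.47, 0.83) = 0.83
(P ∨ ~Q) ⊗ R = max(0, 0.83 + 0.76 − 1) = max(0, 0.59) = 0.59
((P ∨ ~Q) ⊗ R) ⊗ R = max(0, 0.59 + 0.76 − 1) = max(0, 0.35) = 0.35
P ∨ (((P ∨ ~Q) ⊗ R) ⊗ R) = max(0.47, 0.35) = 0.47

0.47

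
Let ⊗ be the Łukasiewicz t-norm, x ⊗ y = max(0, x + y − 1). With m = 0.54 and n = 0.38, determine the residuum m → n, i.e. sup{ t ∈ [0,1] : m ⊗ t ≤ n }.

0.84

The residuum of the Łukasiewicz t-norm gives the supremum: min(1, 1 − 0.54 + 0.38).
1 − 0.54 + 0.38 = 0.84, so t = min(1, 0.84) = 0.84.
Check: 0.54 ⊗ 0.84 = max(0, 0.38) = 0.38 ≤ 0.38.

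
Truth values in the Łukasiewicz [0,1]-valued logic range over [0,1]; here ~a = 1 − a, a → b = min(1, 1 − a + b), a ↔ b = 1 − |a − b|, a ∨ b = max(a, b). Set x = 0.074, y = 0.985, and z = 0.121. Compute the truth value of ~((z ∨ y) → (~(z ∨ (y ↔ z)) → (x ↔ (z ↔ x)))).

0.728

z ∨ y = max(0.121, 0.985) = 0.985
y ↔ z = 1 − |0.985 − 0.121| = 1 − 0.864 = 0.136
z ∨ (y ↔ z) = max(0.121, 0.136) = 0.136
~(z ∨ (y ↔ z)) = 1 − 0.136 = 0.864
z ↔ x = 1 − |0.121 − 0.074| = 1 − 0.047 = 0.953
x ↔ (z ↔ x) = 1 − |0.074 − 0.953| = 1 − 0.879 = 0.121
~(z ∨ (y ↔ z)) → (x ↔ (z ↔ x)) = min(1, 1 − 0.864 + 0.121) = min(1, 0.257) = 0.257
(z ∨ y) → (~(z ∨ (y ↔ z)) → (x ↔ (z ↔ x))) = min(1, 1 − 0.985 + 0.257) = min(1, 0.272) = 0.272
~((z ∨ y) → (~(z ∨ (y ↔ z)) → (x ↔ (z ↔ x)))) = 1 − 0.272 = 0.728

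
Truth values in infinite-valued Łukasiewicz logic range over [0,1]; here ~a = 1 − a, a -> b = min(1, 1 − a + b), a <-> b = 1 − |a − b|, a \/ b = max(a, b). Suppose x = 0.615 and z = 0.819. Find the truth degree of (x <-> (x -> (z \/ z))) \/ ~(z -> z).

0.615

z \/ z = max(0.819, 0.819) = 0.819
x -> (z \/ z) = min(1, 1 − 0.615 + 0.819) = min(1, 1.204) = 1.000
x <-> (x -> (z \/ z)) = 1 − |0.615 − 1.000| = 1 − 0.385 = 0.615
z -> z = min(1, 1 − 0.819 + 0.819) = min(1, 1.000) = 1.000
~(z -> z) = 1 − 1.000 = 0.000
(x <-> (x -> (z \/ z))) \/ ~(z -> z) = max(0.615, 0.000) = 0.615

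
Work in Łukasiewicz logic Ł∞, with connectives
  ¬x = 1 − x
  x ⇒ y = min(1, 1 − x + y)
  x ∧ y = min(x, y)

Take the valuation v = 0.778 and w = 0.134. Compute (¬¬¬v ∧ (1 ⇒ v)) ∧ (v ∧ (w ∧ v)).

0.134

¬v = 1 − 0.778 = 0.222
¬¬v = 1 − 0.222 = 0.778
¬¬¬v = 1 − 0.778 = 0.222
1 ⇒ v = min(1, 1 − 1.000 + 0.778) = min(1, 0.778) = 0.778
¬¬¬v ∧ (1 ⇒ v) = min(0.222, 0.778) = 0.222
w ∧ v = min(0.134, 0.778) = 0.134
v ∧ (w ∧ v) = min(0.778, 0.134) = 0.134
(¬¬¬v ∧ (1 ⇒ v)) ∧ (v ∧ (w ∧ v)) = min(0.222, 0.134) = 0.134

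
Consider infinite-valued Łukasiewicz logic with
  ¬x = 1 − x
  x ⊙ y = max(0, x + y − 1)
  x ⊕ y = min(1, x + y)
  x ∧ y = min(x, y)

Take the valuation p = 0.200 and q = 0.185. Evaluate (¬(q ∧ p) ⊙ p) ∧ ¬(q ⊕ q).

q ∧ p = min(0.185, 0.200) = 0.185
¬(q ∧ p) = 1 − 0.185 = 0.815
¬(q ∧ p) ⊙ p = max(0, 0.815 + 0.200 − 1) = max(0, 0.015) = 0.015
q ⊕ q = min(1, 0.185 + 0.185) = min(1, 0.370) = 0.370
¬(q ⊕ q) = 1 − 0.370 = 0.630
(¬(q ∧ p) ⊙ p) ∧ ¬(q ⊕ q) = min(0.015, 0.630) = 0.015

0.015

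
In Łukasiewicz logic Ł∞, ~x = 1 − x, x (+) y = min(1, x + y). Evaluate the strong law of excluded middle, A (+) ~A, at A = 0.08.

~A = 1 − 0.08 = 0.92
A (+) ~A = min(1, 0.08 + 0.92) = min(1, 1.00) = 1.00
(As expected: always 1 in Ł∞ since a ⊕ (1−a) = 1.)

1.00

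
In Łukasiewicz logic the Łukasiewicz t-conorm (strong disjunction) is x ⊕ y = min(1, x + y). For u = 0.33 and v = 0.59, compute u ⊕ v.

0.92

u ⊕ v = min(1, 0.33 + 0.59) = min(1, 0.92) = 0.92
For comparison, the Gödel t-conorm max(x, y) would give 0.59.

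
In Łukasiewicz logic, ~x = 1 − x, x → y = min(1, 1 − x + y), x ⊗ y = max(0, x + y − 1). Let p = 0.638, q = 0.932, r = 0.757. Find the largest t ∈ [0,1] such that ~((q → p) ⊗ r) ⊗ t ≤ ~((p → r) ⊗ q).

0.531

q → p = min(1, 1 − 0.932 + 0.638) = min(1, 0.706) = 0.706
(q → p) ⊗ r = max(0, 0.706 + 0.757 − 1) = max(0, 0.463) = 0.463
~((q → p) ⊗ r) = 1 − 0.463 = 0.537
So the left factor is ~((q → p) ⊗ r) = 0.537.
p → r = min(1, 1 − 0.638 + 0.757) = min(1, 1.119) = 1.000
(p → r) ⊗ q = max(0, 1.000 + 0.932 − 1) = max(0, 0.932) = 0.932
~((p → r) ⊗ q) = 1 − 0.932 = 0.068
So the right-hand bound is ~((p → r) ⊗ q) = 0.068.
The residuum of the Łukasiewicz t-norm gives the supremum: min(1, 1 − 0.537 + 0.068).
1 − 0.537 + 0.068 = 0.531, so t = min(1, 0.531) = 0.531.
Check: 0.537 ⊗ 0.531 = max(0, 0.068) = 0.068 ≤ 0.068.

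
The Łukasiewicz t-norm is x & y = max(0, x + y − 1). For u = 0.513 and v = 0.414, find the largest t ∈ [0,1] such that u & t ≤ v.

The residuum of the Łukasiewicz t-norm gives the supremum: min(1, 1 − 0.513 + 0.414).
1 − 0.513 + 0.414 = 0.901, so t = min(1, 0.901) = 0.901.
Check: 0.513 & 0.901 = max(0, 0.414) = 0.414 ≤ 0.414.

0.901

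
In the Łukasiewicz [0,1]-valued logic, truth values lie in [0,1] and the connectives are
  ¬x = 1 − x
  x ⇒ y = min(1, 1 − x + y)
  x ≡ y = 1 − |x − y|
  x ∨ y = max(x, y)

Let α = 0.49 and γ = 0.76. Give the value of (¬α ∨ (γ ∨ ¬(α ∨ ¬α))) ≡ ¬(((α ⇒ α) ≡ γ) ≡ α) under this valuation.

0.51

¬α = 1 − 0.49 = 0.51
α ∨ ¬α = max(0.49, 0.51) = 0.51
¬(α ∨ ¬α) = 1 − 0.51 = 0.49
γ ∨ ¬(α ∨ ¬α) = max(0.76, 0.49) = 0.76
¬α ∨ (γ ∨ ¬(α ∨ ¬α)) = max(0.51, 0.76) = 0.76
α ⇒ α = min(1, 1 − 0.49 + 0.49) = min(1, 1.00) = 1.00
(α ⇒ α) ≡ γ = 1 − |1.00 − 0.76| = 1 − 0.24 = 0.76
((α ⇒ α) ≡ γ) ≡ α = 1 − |0.76 − 0.49| = 1 − 0.27 = 0.73
¬(((α ⇒ α) ≡ γ) ≡ α) = 1 − 0.73 = 0.27
(¬α ∨ (γ ∨ ¬(α ∨ ¬α))) ≡ ¬(((α ⇒ α) ≡ γ) ≡ α) = 1 − |0.76 − 0.27| = 1 − 0.49 = 0.51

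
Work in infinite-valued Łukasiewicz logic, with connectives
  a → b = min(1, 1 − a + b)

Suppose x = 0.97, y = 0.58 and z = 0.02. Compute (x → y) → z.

0.41

x → y = min(1, 1 − 0.97 + 0.58) = min(1, 0.61) = 0.61
(x → y) → z = min(1, 1 − 0.61 + 0.02) = min(1, 0.41) = 0.41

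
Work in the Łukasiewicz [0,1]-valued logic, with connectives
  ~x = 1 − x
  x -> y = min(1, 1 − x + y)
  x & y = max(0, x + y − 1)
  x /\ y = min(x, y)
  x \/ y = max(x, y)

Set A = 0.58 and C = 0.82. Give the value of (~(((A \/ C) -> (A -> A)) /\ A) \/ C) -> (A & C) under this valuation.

0.58

A \/ C = max(0.58, 0.82) = 0.82
A -> A = min(1, 1 − 0.58 + 0.58) = min(1, 1.00) = 1.00
(A \/ C) -> (A -> A) = min(1, 1 − 0.82 + 1.00) = min(1, 1.18) = 1.00
((A \/ C) -> (A -> A)) /\ A = min(1.00, 0.58) = 0.58
~(((A \/ C) -> (A -> A)) /\ A) = 1 − 0.58 = 0.42
~(((A \/ C) -> (A -> A)) /\ A) \/ C = max(0.42, 0.82) = 0.82
A & C = max(0, 0.58 + 0.82 − 1) = max(0, 0.40) = 0.40
(~(((A \/ C) -> (A -> A)) /\ A) \/ C) -> (A & C) = min(1, 1 − 0.82 + 0.40) = min(1, 0.58) = 0.58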